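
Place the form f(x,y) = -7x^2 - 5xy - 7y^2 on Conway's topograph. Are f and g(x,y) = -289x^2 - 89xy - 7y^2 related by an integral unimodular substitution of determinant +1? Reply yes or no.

D₁ = -171, D₂ = -171
f is negative-definite; reduce −f:
−f: reduced (well bottom): (7,5,7) with a≤c, −a<b≤a
flip sign back: reduced form of f is (-7,-5,-7)
g is negative-definite; reduce −g:
−g: flip: (289,89,7)→(7,-89,289)
−g: translate: b→-5 (≡-89 mod 14), so (7,-89,289)→(7,-5,7)
−g: flip: (7,-5,7)→(7,5,7)
−g: reduced (well bottom): (7,5,7) with a≤c, −a<b≤a
flip sign back: reduced form of g is (-7,-5,-7)
reduced forms (-7, -5, -7) vs (-7, -5, -7) ⇒ equivalent

yes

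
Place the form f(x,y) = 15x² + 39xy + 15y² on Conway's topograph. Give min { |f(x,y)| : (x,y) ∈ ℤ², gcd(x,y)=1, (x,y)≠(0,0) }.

descent: ρ → (15,21,-3)  [lands on river]
river: ρ → (-3,21,15)
river: ρ → (15,9,-9)
river: ρ → (-9,9,15)
closes: descent 1, river 4
min |a| on river = 3

3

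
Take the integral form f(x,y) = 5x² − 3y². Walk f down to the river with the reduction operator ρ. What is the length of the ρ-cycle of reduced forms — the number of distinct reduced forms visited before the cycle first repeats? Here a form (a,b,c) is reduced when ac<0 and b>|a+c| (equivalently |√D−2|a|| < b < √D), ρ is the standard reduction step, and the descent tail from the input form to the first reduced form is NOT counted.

D = 60, ⌊√D⌋ = 7
descent: ρ → (-3,6,2)  [lands on river]
river: ρ → (2,6,-3)
ρ-cycle length = 2 (tail of 1 descent step not counted)

2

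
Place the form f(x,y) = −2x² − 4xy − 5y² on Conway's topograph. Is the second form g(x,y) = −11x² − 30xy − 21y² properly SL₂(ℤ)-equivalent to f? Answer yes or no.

D₁ = -24, D₂ = -24
f is negative-definite; reduce −f:
−f: translate: b→0 (≡4 mod 4), so (2,4,5)→(2,0,3)
−f: reduced (well bottom): (2,0,3) with a≤c, −a<b≤a
flip sign back: reduced form of f is (-2,0,-3)
g is negative-definite; reduce −g:
−g: translate: b→8 (≡30 mod 22), so (11,30,21)→(11,8,2)
−g: flip: (11,8,2)→(2,-8,11)
−g: translate: b→0 (≡-8 mod 4), so (2,-8,11)→(2,0,3)
−g: reduced (well bottom): (2,0,3) with a≤c, −a<b≤a
flip sign back: reduced form of g is (-2,0,-3)
reduced forms (-2, 0, -3) vs (-2, 0, -3) ⇒ equivalent

yes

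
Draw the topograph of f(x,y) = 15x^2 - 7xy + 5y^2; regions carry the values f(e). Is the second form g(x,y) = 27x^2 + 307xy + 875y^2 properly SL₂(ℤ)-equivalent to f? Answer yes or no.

D₁ = -251, D₂ = -251
f: flip: (15,-7,5)→(5,7,15)
f: translate: b→-3 (≡7 mod 10), so (5,7,15)→(5,-3,13)
f: reduced (well bottom): (5,-3,13) with a≤c, −a<b≤a
g: translate: b→-17 (≡307 mod 54), so (27,307,875)→(27,-17,5)
g: flip: (27,-17,5)→(5,17,27)
g: translate: b→-3 (≡17 mod 10), so (5,17,27)→(5,-3,13)
g: reduced (well bottom): (5,-3,13) with a≤c, −a<b≤a
reduced forms (5, -3, 13) vs (5, -3, 13) ⇒ equivalent

yes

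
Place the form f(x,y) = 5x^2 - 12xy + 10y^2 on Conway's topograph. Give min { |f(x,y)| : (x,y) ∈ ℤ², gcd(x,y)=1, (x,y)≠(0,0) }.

translate: b→-2 (≡-12 mod 10), so (5,-12,10)→(5,-2,3)
flip: (5,-2,3)→(3,2,5)
reduced (well bottom): (3,2,5) with a≤c, −a<b≤a
well minimum = a = 3

3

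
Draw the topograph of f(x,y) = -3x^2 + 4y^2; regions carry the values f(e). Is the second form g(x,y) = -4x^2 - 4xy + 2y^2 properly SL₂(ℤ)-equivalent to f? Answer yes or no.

D₁ = 48, D₂ = 48
river cycle of f (length 2): (-3, 6, 1), (1, 6, -3)
river cycle of g (length 2): (2, 4, -4), (-4, 4, 2)
cycles differ ⇒ inequivalent

no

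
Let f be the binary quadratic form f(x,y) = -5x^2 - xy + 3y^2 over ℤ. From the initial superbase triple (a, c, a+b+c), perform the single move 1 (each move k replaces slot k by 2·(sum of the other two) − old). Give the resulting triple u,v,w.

start (-5,3,-3) = (f(1,0),f(0,1),f(1,1))
replace slot 1: 2·(3+(-3)) − (-5) = 5 → (5,3,-3)

5,3,-3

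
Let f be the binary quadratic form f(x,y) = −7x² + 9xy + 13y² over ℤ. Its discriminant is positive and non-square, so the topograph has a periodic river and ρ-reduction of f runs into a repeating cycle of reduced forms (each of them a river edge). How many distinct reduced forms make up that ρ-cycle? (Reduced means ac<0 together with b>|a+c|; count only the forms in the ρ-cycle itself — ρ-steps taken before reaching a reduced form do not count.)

D = 445, ⌊√D⌋ = 21
river: ρ → (13,17,-3)
river: ρ → (-3,19,7)
river: ρ → (7,9,-13)
river: ρ → (-13,17,3)
river: ρ → (3,19,-7)
river: ρ → (-7,9,13)
ρ-cycle length = 6 (tail of 0 descent steps not counted)

6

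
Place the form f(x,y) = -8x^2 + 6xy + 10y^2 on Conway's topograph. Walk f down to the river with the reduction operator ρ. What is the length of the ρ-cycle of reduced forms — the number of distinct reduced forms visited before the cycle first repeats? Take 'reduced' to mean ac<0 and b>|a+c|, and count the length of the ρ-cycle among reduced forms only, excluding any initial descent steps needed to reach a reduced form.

D = 356, ⌊√D⌋ = 18
river: ρ → (10,14,-4)
river: ρ → (-4,18,2)
river: ρ → (2,18,-4)
river: ρ → (-4,14,10)
river: ρ → (10,6,-8)
river: ρ → (-8,10,8)
river: ρ → (8,6,-10)
river: ρ → (-10,14,4)
river: ρ → (4,18,-2)
river: ρ → (-2,18,4)
river: ρ → (4,14,-10)
river: ρ → (-10,6,8)
river: ρ → (8,10,-8)
river: ρ → (-8,6,10)
ρ-cycle length = 14 (tail of 0 descent steps not counted)

14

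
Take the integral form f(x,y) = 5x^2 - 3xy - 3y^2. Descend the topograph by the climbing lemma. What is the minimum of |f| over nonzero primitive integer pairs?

descent: ρ → (-3,3,5)  [lands on river]
river: ρ → (5,7,-1)
river: ρ → (-1,7,5)
river: ρ → (5,3,-3)
closes: descent 1, river 4
min |a| on river = 1

1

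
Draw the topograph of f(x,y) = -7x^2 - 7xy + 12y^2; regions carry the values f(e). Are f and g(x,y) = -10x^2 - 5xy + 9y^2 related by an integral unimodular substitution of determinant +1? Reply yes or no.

D₁ = 385, D₂ = 385
river cycle of f (length 10): (12, 7, -7), (-7, 7, 12), (12, 17, -2), (-2, 19, 3), (3, 17, -8), (-8, 15, 5), (5, 15, -8), (-8, 17, 3), (3, 19, -2), (-2, 17, 12)
river cycle of g (length 12): (9, 5, -10), (-10, 15, 4), (4, 17, -6), (-6, 19, 1), (1, 19, -6), (-6, 17, 4), (4, 15, -10), (-10, 5, 9), (9, 13, -6), (-6, 11, 11), … (2 more)
cycles differ ⇒ inequivalent

no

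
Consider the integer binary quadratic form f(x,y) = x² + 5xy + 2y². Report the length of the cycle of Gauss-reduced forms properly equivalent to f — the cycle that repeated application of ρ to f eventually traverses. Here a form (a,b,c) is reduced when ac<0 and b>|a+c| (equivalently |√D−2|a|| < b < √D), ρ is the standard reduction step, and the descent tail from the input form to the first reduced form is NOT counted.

D = 17, ⌊√D⌋ = 4
descent: ρ → (2,3,-1)  [lands on river]
river: ρ → (-1,3,2)
river: ρ → (2,1,-2)
river: ρ → (-2,3,1)
river: ρ → (1,3,-2)
river: ρ → (-2,1,2)
ρ-cycle length = 6 (tail of 1 descent step not counted)

6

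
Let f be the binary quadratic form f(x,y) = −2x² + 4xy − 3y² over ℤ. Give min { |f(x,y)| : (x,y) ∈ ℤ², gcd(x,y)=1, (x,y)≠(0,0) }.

translate: b→0 (≡-4 mod 4), so (2,-4,3)→(2,0,1)
flip: (2,0,1)→(1,0,2)
reduced (well bottom): (1,0,2) with a≤c, −a<b≤a
well minimum |f| = |-1| = 1 (negative-definite)

1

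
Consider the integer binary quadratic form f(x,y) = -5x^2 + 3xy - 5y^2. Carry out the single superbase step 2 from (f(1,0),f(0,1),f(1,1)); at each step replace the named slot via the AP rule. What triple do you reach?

start (-5,-5,-7) = (f(1,0),f(0,1),f(1,1))
replace slot 2: 2·((-5)+(-7)) − (-5) = -19 → (-5,-19,-7)

-5,-19,-7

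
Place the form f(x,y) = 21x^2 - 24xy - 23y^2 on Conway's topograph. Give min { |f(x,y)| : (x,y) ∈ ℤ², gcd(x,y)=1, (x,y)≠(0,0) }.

descent: ρ → (-23,24,21)  [lands on river]
river: ρ → (21,18,-26)
river: ρ → (-26,34,13)
river: ρ → (13,44,-11)
river: ρ → (-11,44,13)
river: ρ → (13,34,-26)
river: ρ → (-26,18,21)
river: ρ → (21,24,-23)
river: ρ → (-23,22,22)
river: ρ → (22,22,-23)
closes: descent 1, river 10
min |a| on river = 11

11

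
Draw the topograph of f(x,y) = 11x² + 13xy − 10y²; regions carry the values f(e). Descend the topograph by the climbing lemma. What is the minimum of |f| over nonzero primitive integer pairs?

river: ρ → (-10,7,14)
river: ρ → (14,21,-3)
river: ρ → (-3,21,14)
river: ρ → (14,7,-10)
river: ρ → (-10,13,11)
river: ρ → (11,9,-12)
river: ρ → (-12,15,8)
river: ρ → (8,17,-10)
river: ρ → (-10,23,2)
river: ρ → (2,21,-21)
river: ρ → (-21,21,2)
river: ρ → (2,23,-10)
river: ρ → (-10,17,8)
river: ρ → (8,15,-12)
river: ρ → (-12,9,11)
river: ρ → (11,13,-10)
closes: descent 0, river 16
min |a| on river = 2

2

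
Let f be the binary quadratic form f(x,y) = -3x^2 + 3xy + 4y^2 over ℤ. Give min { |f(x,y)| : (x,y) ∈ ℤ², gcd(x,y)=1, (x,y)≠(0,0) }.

river: ρ → (4,5,-2)
river: ρ → (-2,7,1)
river: ρ → (1,7,-2)
river: ρ → (-2,5,4)
river: ρ → (4,3,-3)
river: ρ → (-3,3,4)
closes: descent 0, river 6
min |a| on river = 1

1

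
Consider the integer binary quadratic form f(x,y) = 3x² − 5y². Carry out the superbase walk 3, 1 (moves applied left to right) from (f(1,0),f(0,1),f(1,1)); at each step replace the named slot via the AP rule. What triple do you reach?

start (3,-5,-2) = (f(1,0),f(0,1),f(1,1))
replace slot 3: 2·(3+(-5)) − (-2) = -2 → (3,-5,-2)
replace slot 1: 2·((-5)+(-2)) − 3 = -17 → (-17,-5,-2)

-17,-5,-2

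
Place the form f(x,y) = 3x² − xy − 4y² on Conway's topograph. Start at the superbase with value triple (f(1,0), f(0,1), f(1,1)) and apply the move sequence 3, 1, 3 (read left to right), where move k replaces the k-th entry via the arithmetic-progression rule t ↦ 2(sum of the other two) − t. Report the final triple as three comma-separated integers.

start (3,-4,-2) = (f(1,0),f(0,1),f(1,1))
replace slot 3: 2·(3+(-4)) − (-2) = 0 → (3,-4,0)
replace slot 1: 2·((-4)+0) − 3 = -11 → (-11,-4,0)
replace slot 3: 2·((-11)+(-4)) − 0 = -30 → (-11,-4,-30)

-11,-4,-30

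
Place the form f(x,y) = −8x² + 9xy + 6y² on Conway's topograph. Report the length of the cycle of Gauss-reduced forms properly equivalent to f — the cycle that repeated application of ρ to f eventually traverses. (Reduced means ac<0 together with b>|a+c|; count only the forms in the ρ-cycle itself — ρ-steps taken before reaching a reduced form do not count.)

D = 273, ⌊√D⌋ = 16
river: ρ → (6,15,-2)
river: ρ → (-2,13,13)
river: ρ → (13,13,-2)
river: ρ → (-2,15,6)
river: ρ → (6,9,-8)
river: ρ → (-8,7,7)
river: ρ → (7,7,-8)
river: ρ → (-8,9,6)
ρ-cycle length = 8 (tail of 0 descent steps not counted)

8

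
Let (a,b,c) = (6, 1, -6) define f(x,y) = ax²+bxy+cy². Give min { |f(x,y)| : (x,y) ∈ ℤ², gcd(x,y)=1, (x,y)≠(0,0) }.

river: ρ → (-6,11,1)
river: ρ → (1,11,-6)
river: ρ → (-6,1,6)
river: ρ → (6,11,-1)
river: ρ → (-1,11,6)
river: ρ → (6,1,-6)
closes: descent 0, river 6
min |a| on river = 1

1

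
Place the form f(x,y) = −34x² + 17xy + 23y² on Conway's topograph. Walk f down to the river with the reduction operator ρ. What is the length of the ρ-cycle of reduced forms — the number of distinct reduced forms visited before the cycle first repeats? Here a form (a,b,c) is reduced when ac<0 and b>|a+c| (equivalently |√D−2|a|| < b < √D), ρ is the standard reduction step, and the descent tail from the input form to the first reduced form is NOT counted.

D = 3417, ⌊√D⌋ = 58
river: ρ → (23,29,-28)
river: ρ → (-28,27,24)
river: ρ → (24,21,-31)
river: ρ → (-31,41,14)
river: ρ → (14,43,-28)
river: ρ → (-28,13,29)
river: ρ → (29,45,-12)
river: ρ → (-12,51,17)
river: ρ → (17,51,-12)
river: ρ → (-12,45,29)
river: ρ → (29,13,-28)
river: ρ → (-28,43,14)
river: ρ → (14,41,-31)
river: ρ → (-31,21,24)
river: ρ → (24,27,-28)
river: ρ → (-28,29,23)
river: ρ → (23,17,-34)
river: ρ → (-34,51,6)
river: ρ → (6,57,-7)
river: ρ → (-7,55,14)
river: ρ → (14,57,-3)
river: ρ → (-3,57,14)
river: ρ → (14,55,-7)
river: ρ → (-7,57,6)
river: ρ → (6,51,-34)
river: ρ → (-34,17,23)
ρ-cycle length = 26 (tail of 0 descent steps not counted)

26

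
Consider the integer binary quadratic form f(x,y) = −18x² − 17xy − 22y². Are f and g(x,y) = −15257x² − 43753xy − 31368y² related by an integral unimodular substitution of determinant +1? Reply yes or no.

D₁ = -1295, D₂ = -1295
f is negative-definite; reduce −f:
−f: reduced (well bottom): (18,17,22) with a≤c, −a<b≤a
flip sign back: reduced form of f is (-18,-17,-22)
g is negative-definite; reduce −g:
−g: translate: b→13239 (≡43753 mod 30514), so (15257,43753,31368)→(15257,13239,2872)
−g: flip: (15257,13239,2872)→(2872,-13239,15257)
−g: translate: b→-1751 (≡-13239 mod 5744), so (2872,-13239,15257)→(2872,-1751,267)
−g: flip: (2872,-1751,267)→(267,1751,2872)
−g: translate: b→149 (≡1751 mod 534), so (267,1751,2872)→(267,149,22)
−g: flip: (267,149,22)→(22,-149,267)
−g: translate: b→-17 (≡-149 mod 44), so (22,-149,267)→(22,-17,18)
−g: flip: (22,-17,18)→(18,17,22)
−g: reduced (well bottom): (18,17,22) with a≤c, −a<b≤a
flip sign back: reduced form of g is (-18,-17,-22)
reduced forms (-18, -17, -22) vs (-18, -17, -22) ⇒ equivalent

yes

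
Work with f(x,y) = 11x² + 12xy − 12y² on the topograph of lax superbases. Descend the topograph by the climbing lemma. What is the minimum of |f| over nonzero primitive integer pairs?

river: ρ → (-12,12,11)
river: ρ → (11,10,-13)
river: ρ → (-13,16,8)
river: ρ → (8,16,-13)
river: ρ → (-13,10,11)
river: ρ → (11,12,-12)
closes: descent 0, river 6
min |a| on river = 8

8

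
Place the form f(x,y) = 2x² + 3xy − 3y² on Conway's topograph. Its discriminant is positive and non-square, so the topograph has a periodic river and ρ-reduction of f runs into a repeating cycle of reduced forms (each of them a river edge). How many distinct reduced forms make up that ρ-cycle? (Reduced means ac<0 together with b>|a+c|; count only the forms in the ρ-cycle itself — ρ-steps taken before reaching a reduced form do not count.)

D = 33, ⌊√D⌋ = 5
river: ρ → (-3,3,2)
river: ρ → (2,5,-1)
river: ρ → (-1,5,2)
river: ρ → (2,3,-3)
ρ-cycle length = 4 (tail of 0 descent steps not counted)

4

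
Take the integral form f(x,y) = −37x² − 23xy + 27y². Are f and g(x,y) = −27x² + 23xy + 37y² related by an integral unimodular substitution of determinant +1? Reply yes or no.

D₁ = 4525, D₂ = 4525
river cycle of f (length 14): (27, 23, -37), (-37, 51, 13), (13, 53, -33), (-33, 13, 33), (33, 53, -13), (-13, 51, 37), (37, 23, -27), (-27, 31, 33), (33, 35, -25), (-25, 65, 3), … (4 more)
river cycle of g (length 14): (37, 51, -13), (-13, 53, 33), (33, 13, -33), (-33, 53, 13), (13, 51, -37), (-37, 23, 27), (27, 31, -33), (-33, 35, 25), (25, 65, -3), (-3, 67, 3), … (4 more)
cycles differ ⇒ inequivalent

no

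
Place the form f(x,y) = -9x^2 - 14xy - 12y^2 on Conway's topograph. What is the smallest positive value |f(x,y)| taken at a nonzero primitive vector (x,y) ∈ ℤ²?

translate: b→-4 (≡14 mod 18), so (9,14,12)→(9,-4,7)
flip: (9,-4,7)→(7,4,9)
reduced (well bottom): (7,4,9) with a≤c, −a<b≤a
well minimum |f| = |-7| = 7 (negative-definite)

7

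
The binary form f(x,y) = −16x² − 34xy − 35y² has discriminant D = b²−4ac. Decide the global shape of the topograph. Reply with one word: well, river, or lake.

D = b²−4ac = (-34)² − 4·(-16)·(-35) = -1084
D < 0 ⇒ definite ⇒ every region one sign ⇒ single well

well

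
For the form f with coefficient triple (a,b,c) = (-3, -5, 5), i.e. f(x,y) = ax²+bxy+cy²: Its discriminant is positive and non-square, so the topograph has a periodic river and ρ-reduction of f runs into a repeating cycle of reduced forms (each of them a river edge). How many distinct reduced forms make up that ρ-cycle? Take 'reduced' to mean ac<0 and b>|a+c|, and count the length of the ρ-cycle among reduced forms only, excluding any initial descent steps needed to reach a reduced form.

D = 85, ⌊√D⌋ = 9
descent: ρ → (5,5,-3)  [lands on river]
river: ρ → (-3,7,3)
river: ρ → (3,5,-5)
river: ρ → (-5,5,3)
river: ρ → (3,7,-3)
river: ρ → (-3,5,5)
ρ-cycle length = 6 (tail of 1 descent step not counted)

6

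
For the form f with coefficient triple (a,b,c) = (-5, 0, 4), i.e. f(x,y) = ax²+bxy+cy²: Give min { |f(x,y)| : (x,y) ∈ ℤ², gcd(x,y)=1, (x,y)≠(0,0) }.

descent: ρ → (4,8,-1)  [lands on river]
river: ρ → (-1,8,4)
closes: descent 1, river 2
min |a| on river = 1

1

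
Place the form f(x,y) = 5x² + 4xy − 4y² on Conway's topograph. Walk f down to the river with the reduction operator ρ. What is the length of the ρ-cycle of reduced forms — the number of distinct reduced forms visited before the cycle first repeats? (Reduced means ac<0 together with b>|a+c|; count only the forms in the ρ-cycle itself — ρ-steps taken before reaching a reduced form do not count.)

D = 96, ⌊√D⌋ = 9
river: ρ → (-4,4,5)
river: ρ → (5,6,-3)
river: ρ → (-3,6,5)
river: ρ → (5,4,-4)
ρ-cycle length = 4 (tail of 0 descent steps not counted)

4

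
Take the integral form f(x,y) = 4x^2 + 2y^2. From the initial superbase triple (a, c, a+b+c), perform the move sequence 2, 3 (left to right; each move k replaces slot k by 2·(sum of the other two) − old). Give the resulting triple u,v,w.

start (4,2,6) = (f(1,0),f(0,1),f(1,1))
replace slot 2: 2·(4+6) − 2 = 18 → (4,18,6)
replace slot 3: 2·(4+18) − 6 = 38 → (4,18,38)

4,18,38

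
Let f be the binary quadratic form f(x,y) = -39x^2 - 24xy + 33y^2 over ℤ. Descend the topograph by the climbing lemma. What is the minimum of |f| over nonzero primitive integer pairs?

descent: ρ → (33,24,-39)  [lands on river]
river: ρ → (-39,54,18)
river: ρ → (18,54,-39)
river: ρ → (-39,24,33)
river: ρ → (33,42,-30)
river: ρ → (-30,18,45)
river: ρ → (45,72,-3)
river: ρ → (-3,72,45)
river: ρ → (45,18,-30)
river: ρ → (-30,42,33)
closes: descent 1, river 10
min |a| on river = 3

3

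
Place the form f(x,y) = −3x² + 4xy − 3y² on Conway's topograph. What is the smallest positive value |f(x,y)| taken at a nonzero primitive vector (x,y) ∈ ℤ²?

translate: b→2 (≡-4 mod 6), so (3,-4,3)→(3,2,2)
flip: (3,2,2)→(2,-2,3)
translate: b→2 (≡-2 mod 4), so (2,-2,3)→(2,2,3)
reduced (well bottom): (2,2,3) with a≤c, −a<b≤a
well minimum |f| = |-2| = 2 (negative-definite)

2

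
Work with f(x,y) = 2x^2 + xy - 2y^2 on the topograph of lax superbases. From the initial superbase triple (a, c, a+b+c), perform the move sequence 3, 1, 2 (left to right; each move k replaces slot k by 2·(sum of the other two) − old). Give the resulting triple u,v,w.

start (2,-2,1) = (f(1,0),f(0,1),f(1,1))
replace slot 3: 2·(2+(-2)) − 1 = -1 → (2,-2,-1)
replace slot 1: 2·((-2)+(-1)) − 2 = -8 → (-8,-2,-1)
replace slot 2: 2·((-8)+(-1)) − (-2) = -16 → (-8,-16,-1)

-8,-16,-1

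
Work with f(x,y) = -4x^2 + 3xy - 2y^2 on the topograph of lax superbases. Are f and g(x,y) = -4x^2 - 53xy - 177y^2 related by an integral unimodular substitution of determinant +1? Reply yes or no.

D₁ = -23, D₂ = -23
f is negative-definite; reduce −f:
−f: flip: (4,-3,2)→(2,3,4)
−f: translate: b→-1 (≡3 mod 4), so (2,3,4)→(2,-1,3)
−f: reduced (well bottom): (2,-1,3) with a≤c, −a<b≤a
flip sign back: reduced form of f is (-2,1,-3)
g is negative-definite; reduce −g:
−g: translate: b→-3 (≡53 mod 8), so (4,53,177)→(4,-3,2)
−g: flip: (4,-3,2)→(2,3,4)
−g: translate: b→-1 (≡3 mod 4), so (2,3,4)→(2,-1,3)
−g: reduced (well bottom): (2,-1,3) with a≤c, −a<b≤a
flip sign back: reduced form of g is (-2,1,-3)
reduced forms (-2, 1, -3) vs (-2, 1, -3) ⇒ equivalent

yes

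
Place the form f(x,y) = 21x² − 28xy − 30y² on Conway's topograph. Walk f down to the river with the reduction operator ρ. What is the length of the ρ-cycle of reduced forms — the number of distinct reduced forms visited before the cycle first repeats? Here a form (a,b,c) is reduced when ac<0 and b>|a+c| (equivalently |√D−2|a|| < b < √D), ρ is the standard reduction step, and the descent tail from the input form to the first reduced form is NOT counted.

D = 3304, ⌊√D⌋ = 57
descent: ρ → (-30,28,21)  [lands on river]
river: ρ → (21,56,-2)
river: ρ → (-2,56,21)
river: ρ → (21,28,-30)
river: ρ → (-30,32,19)
river: ρ → (19,44,-18)
river: ρ → (-18,28,35)
river: ρ → (35,42,-11)
river: ρ → (-11,46,27)
river: ρ → (27,8,-30)
river: ρ → (-30,52,5)
river: ρ → (5,48,-50)
river: ρ → (-50,52,3)
river: ρ → (3,56,-14)
river: ρ → (-14,56,3)
river: ρ → (3,52,-50)
river: ρ → (-50,48,5)
river: ρ → (5,52,-30)
river: ρ → (-30,8,27)
river: ρ → (27,46,-11)
river: ρ → (-11,42,35)
river: ρ → (35,28,-18)
river: ρ → (-18,44,19)
river: ρ → (19,32,-30)
ρ-cycle length = 24 (tail of 1 descent step not counted)

24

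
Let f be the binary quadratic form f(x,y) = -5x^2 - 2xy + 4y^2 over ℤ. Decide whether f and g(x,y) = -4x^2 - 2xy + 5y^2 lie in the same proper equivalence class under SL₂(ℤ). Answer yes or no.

D₁ = 84, D₂ = 84
river cycle of f (length 6): (4, 2, -5), (-5, 8, 1), (1, 8, -5), (-5, 2, 4), (4, 6, -3), (-3, 6, 4)
river cycle of g (length 6): (5, 2, -4), (-4, 6, 3), (3, 6, -4), (-4, 2, 5), (5, 8, -1), (-1, 8, 5)
cycles differ ⇒ inequivalent

no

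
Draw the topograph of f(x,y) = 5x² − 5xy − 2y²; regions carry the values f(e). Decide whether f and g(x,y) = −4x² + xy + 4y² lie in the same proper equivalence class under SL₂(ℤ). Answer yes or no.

D₁ = 65, D₂ = 65
river cycle of f (length 6): (-2, 5, 5), (5, 5, -2), (-2, 7, 2), (2, 5, -5), (-5, 5, 2), (2, 7, -2)
river cycle of g (length 6): (4, 7, -1), (-1, 7, 4), (4, 1, -4), (-4, 7, 1), (1, 7, -4), (-4, 1, 4)
cycles differ ⇒ inequivalent

no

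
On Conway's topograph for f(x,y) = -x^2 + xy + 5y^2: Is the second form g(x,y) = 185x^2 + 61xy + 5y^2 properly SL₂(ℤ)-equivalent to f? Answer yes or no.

D₁ = 21, D₂ = 21
river cycle of f (length 2): (-1, 3, 3), (3, 3, -1)
river cycle of g (length 2): (-1, 3, 3), (3, 3, -1)
cycles coincide ⇒ equivalent

yes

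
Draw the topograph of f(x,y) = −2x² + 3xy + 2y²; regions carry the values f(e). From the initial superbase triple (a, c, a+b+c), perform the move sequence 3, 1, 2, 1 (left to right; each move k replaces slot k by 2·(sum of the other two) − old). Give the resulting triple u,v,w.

start (-2,2,3) = (f(1,0),f(0,1),f(1,1))
replace slot 3: 2·((-2)+2) − 3 = -3 → (-2,2,-3)
replace slot 1: 2·(2+(-3)) − (-2) = 0 → (0,2,-3)
replace slot 2: 2·(0+(-3)) − 2 = -8 → (0,-8,-3)
replace slot 1: 2·((-8)+(-3)) − 0 = -22 → (-22,-8,-3)

-22,-8,-3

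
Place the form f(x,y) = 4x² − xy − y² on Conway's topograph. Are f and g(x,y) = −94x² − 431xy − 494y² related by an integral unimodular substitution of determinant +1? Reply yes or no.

D₁ = 17, D₂ = 17
river cycle of f (length 6): (-1, 3, 2), (2, 1, -2), (-2, 3, 1), (1, 3, -2), (-2, 1, 2), (2, 3, -1)
river cycle of g (length 6): (-1, 3, 2), (2, 1, -2), (-2, 3, 1), (1, 3, -2), (-2, 1, 2), (2, 3, -1)
cycles coincide ⇒ equivalent

yes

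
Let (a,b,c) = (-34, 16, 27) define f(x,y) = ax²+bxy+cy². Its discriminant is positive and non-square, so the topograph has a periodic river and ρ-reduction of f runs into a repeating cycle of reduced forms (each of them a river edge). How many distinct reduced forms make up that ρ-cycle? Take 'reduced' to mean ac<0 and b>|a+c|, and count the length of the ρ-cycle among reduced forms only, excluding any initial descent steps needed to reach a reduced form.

D = 3928, ⌊√D⌋ = 62
river: ρ → (27,38,-23)
river: ρ → (-23,54,11)
river: ρ → (11,56,-18)
river: ρ → (-18,52,17)
river: ρ → (17,50,-21)
river: ρ → (-21,34,33)
river: ρ → (33,32,-22)
river: ρ → (-22,56,9)
river: ρ → (9,52,-34)
river: ρ → (-34,16,27)
ρ-cycle length = 10 (tail of 0 descent steps not counted)

10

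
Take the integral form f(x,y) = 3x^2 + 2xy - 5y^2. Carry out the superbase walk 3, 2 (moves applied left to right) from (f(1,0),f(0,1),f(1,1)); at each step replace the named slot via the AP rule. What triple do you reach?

start (3,-5,0) = (f(1,0),f(0,1),f(1,1))
replace slot 3: 2·(3+(-5)) − 0 = -4 → (3,-5,-4)
replace slot 2: 2·(3+(-4)) − (-5) = 3 → (3,3,-4)

3,3,-4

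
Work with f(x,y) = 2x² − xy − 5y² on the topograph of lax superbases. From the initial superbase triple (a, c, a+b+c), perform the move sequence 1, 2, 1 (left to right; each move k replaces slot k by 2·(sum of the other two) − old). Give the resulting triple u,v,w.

start (2,-5,-4) = (f(1,0),f(0,1),f(1,1))
replace slot 1: 2·((-5)+(-4)) − 2 = -20 → (-20,-5,-4)
replace slot 2: 2·((-20)+(-4)) − (-5) = -43 → (-20,-43,-4)
replace slot 1: 2·((-43)+(-4)) − (-20) = -74 → (-74,-43,-4)

-74,-43,-4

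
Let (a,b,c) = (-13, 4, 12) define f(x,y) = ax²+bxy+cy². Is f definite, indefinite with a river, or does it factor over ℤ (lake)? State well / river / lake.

D = b²−4ac = 4² − 4·(-13)·12 = 640
D > 0 non-square ⇒ indefinite ⇒ periodic river

river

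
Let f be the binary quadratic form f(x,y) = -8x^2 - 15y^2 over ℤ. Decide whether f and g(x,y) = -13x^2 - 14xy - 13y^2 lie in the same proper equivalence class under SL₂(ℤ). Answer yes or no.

D₁ = -480, D₂ = -480
f is negative-definite; reduce −f:
−f: reduced (well bottom): (8,0,15) with a≤c, −a<b≤a
flip sign back: reduced form of f is (-8,0,-15)
g is negative-definite; reduce −g:
−g: translate: b→-12 (≡14 mod 26), so (13,14,13)→(13,-12,12)
−g: flip: (13,-12,12)→(12,12,13)
−g: reduced (well bottom): (12,12,13) with a≤c, −a<b≤a
flip sign back: reduced form of g is (-12,-12,-13)
reduced forms (-8, 0, -15) vs (-12, -12, -13) ⇒ inequivalent

no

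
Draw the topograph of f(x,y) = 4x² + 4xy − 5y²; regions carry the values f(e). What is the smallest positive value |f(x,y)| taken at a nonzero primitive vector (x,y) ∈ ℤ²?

river: ρ → (-5,6,3)
river: ρ → (3,6,-5)
river: ρ → (-5,4,4)
river: ρ → (4,4,-5)
closes: descent 0, river 4
min |a| on river = 3

3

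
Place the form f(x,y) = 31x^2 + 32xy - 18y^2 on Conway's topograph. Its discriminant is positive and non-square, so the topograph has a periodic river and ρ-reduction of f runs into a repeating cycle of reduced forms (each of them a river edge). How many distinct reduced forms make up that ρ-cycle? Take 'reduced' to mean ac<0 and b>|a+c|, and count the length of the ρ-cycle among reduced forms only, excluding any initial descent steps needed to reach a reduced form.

D = 3256, ⌊√D⌋ = 57
river: ρ → (-18,40,23)
river: ρ → (23,52,-6)
river: ρ → (-6,56,5)
river: ρ → (5,54,-17)
river: ρ → (-17,48,14)
river: ρ → (14,36,-35)
river: ρ → (-35,34,15)
river: ρ → (15,56,-2)
river: ρ → (-2,56,15)
river: ρ → (15,34,-35)
river: ρ → (-35,36,14)
river: ρ → (14,48,-17)
river: ρ → (-17,54,5)
river: ρ → (5,56,-6)
river: ρ → (-6,52,23)
river: ρ → (23,40,-18)
river: ρ → (-18,32,31)
river: ρ → (31,30,-19)
river: ρ → (-19,46,15)
river: ρ → (15,44,-22)
river: ρ → (-22,44,15)
river: ρ → (15,46,-19)
river: ρ → (-19,30,31)
river: ρ → (31,32,-18)
ρ-cycle length = 24 (tail of 0 descent steps not counted)

24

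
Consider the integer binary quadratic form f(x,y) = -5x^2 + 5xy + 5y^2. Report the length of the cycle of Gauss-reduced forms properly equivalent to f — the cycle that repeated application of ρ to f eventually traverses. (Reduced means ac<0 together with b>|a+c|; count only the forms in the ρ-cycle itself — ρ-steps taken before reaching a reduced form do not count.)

D = 125, ⌊√D⌋ = 11
river: ρ → (5,5,-5)
river: ρ → (-5,5,5)
ρ-cycle length = 2 (tail of 0 descent steps not counted)

2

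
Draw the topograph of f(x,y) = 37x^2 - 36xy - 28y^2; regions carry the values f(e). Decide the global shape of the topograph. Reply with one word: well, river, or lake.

D = b²−4ac = (-36)² − 4·37·(-28) = 5440
D > 0 non-square ⇒ indefinite ⇒ periodic river

river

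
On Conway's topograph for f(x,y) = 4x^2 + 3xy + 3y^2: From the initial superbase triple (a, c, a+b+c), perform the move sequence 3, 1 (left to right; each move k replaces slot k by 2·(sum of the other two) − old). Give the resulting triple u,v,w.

start (4,3,10) = (f(1,0),f(0,1),f(1,1))
replace slot 3: 2·(4+3) − 10 = 4 → (4,3,4)
replace slot 1: 2·(3+4) − 4 = 10 → (10,3,4)

10,3,4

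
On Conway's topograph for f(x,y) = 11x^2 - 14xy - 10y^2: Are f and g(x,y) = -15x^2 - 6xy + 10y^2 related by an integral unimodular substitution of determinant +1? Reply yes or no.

D₁ = 636, D₂ = 636
river cycle of f (length 10): (-10, 14, 11), (11, 8, -13), (-13, 18, 6), (6, 18, -13), (-13, 8, 11), (11, 14, -10), (-10, 6, 15), (15, 24, -1), (-1, 24, 15), (15, 6, -10)
river cycle of g (length 10): (10, 6, -15), (-15, 24, 1), (1, 24, -15), (-15, 6, 10), (10, 14, -11), (-11, 8, 13), (13, 18, -6), (-6, 18, 13), (13, 8, -11), (-11, 14, 10)
cycles differ ⇒ inequivalent

no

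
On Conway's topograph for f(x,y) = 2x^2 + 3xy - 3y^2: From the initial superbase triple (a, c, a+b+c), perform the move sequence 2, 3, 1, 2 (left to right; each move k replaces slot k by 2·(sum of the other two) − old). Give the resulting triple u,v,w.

start (2,-3,2) = (f(1,0),f(0,1),f(1,1))
replace slot 2: 2·(2+2) − (-3) = 11 → (2,11,2)
replace slot 3: 2·(2+11) − 2 = 24 → (2,11,24)
replace slot 1: 2·(11+24) − 2 = 68 → (68,11,24)
replace slot 2: 2·(68+24) − 11 = 173 → (68,173,24)

68,173,24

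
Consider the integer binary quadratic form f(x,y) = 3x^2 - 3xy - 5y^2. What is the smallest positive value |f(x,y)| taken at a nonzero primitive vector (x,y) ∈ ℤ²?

descent: ρ → (-5,3,3)  [lands on river]
river: ρ → (3,3,-5)
river: ρ → (-5,7,1)
river: ρ → (1,7,-5)
closes: descent 1, river 4
min |a| on river = 1

1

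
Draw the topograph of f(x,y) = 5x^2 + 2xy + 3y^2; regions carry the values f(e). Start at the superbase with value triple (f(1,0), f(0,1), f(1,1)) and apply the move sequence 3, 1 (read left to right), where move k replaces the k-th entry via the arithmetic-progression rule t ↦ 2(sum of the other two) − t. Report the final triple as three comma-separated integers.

start (5,3,10) = (f(1,0),f(0,1),f(1,1))
replace slot 3: 2·(5+3) − 10 = 6 → (5,3,6)
replace slot 1: 2·(3+6) − 5 = 13 → (13,3,6)

13,3,6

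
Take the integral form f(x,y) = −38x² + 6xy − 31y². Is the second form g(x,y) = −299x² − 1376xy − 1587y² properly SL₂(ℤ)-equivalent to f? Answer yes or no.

D₁ = -4676, D₂ = -4676
f is negative-definite; reduce −f:
−f: flip: (38,-6,31)→(31,6,38)
−f: reduced (well bottom): (31,6,38) with a≤c, −a<b≤a
flip sign back: reduced form of f is (-31,-6,-38)
g is negative-definite; reduce −g:
−g: translate: b→180 (≡1376 mod 598), so (299,1376,1587)→(299,180,31)
−g: flip: (299,180,31)→(31,-180,299)
−g: translate: b→6 (≡-180 mod 62), so (31,-180,299)→(31,6,38)
−g: reduced (well bottom): (31,6,38) with a≤c, −a<b≤a
flip sign back: reduced form of g is (-31,-6,-38)
reduced forms (-31, -6, -38) vs (-31, -6, -38) ⇒ equivalent

yes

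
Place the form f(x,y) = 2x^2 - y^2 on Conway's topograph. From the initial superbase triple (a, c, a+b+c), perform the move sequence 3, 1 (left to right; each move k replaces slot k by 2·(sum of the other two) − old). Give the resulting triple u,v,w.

start (2,-1,1) = (f(1,0),f(0,1),f(1,1))
replace slot 3: 2·(2+(-1)) − 1 = 1 → (2,-1,1)
replace slot 1: 2·((-1)+1) − 2 = -2 → (-2,-1,1)

-2,-1,1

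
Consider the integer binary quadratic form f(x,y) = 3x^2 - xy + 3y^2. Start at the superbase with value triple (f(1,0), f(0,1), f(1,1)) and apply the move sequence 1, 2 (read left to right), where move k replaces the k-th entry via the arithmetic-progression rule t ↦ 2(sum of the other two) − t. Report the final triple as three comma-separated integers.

start (3,3,5) = (f(1,0),f(0,1),f(1,1))
replace slot 1: 2·(3+5) − 3 = 13 → (13,3,5)
replace slot 2: 2·(13+5) − 3 = 33 → (13,33,5)

13,33,5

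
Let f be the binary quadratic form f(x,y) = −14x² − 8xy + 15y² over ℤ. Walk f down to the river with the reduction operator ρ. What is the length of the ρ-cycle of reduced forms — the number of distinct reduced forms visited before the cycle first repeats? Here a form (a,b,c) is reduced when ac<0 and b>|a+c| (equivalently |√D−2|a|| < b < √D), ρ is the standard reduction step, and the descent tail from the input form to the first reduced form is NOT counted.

D = 904, ⌊√D⌋ = 30
descent: ρ → (15,8,-14)  [lands on river]
river: ρ → (-14,20,9)
river: ρ → (9,16,-18)
river: ρ → (-18,20,7)
river: ρ → (7,22,-15)
river: ρ → (-15,8,14)
river: ρ → (14,20,-9)
river: ρ → (-9,16,18)
river: ρ → (18,20,-7)
river: ρ → (-7,22,15)
ρ-cycle length = 10 (tail of 1 descent step not counted)

10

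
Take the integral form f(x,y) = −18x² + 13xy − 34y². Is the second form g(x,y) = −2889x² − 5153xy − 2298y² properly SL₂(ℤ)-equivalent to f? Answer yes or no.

D₁ = -2279, D₂ = -2279
f is negative-definite; reduce −f:
−f: reduced (well bottom): (18,-13,34) with a≤c, −a<b≤a
flip sign back: reduced form of f is (-18,13,-34)
g is negative-definite; reduce −g:
−g: translate: b→-625 (≡5153 mod 5778), so (2889,5153,2298)→(2889,-625,34)
−g: flip: (2889,-625,34)→(34,625,2889)
−g: translate: b→13 (≡625 mod 68), so (34,625,2889)→(34,13,18)
−g: flip: (34,13,18)→(18,-13,34)
−g: reduced (well bottom): (18,-13,34) with a≤c, −a<b≤a
flip sign back: reduced form of g is (-18,13,-34)
reduced forms (-18, 13, -34) vs (-18, 13, -34) ⇒ equivalent

yes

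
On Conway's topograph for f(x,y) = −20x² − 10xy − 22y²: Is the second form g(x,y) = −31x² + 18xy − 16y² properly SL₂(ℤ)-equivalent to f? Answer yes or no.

D₁ = -1660, D₂ = -1660
f is negative-definite; reduce −f:
−f: reduced (well bottom): (20,10,22) with a≤c, −a<b≤a
flip sign back: reduced form of f is (-20,-10,-22)
g is negative-definite; reduce −g:
−g: flip: (31,-18,16)→(16,18,31)
−g: translate: b→-14 (≡18 mod 32), so (16,18,31)→(16,-14,29)
−g: reduced (well bottom): (16,-14,29) with a≤c, −a<b≤a
flip sign back: reduced form of g is (-16,14,-29)
reduced forms (-20, -10, -22) vs (-16, 14, -29) ⇒ inequivalent

no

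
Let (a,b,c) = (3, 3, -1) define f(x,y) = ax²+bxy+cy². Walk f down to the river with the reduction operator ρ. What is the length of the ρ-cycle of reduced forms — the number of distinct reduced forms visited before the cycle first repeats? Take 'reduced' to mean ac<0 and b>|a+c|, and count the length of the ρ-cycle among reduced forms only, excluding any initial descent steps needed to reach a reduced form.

D = 21, ⌊√D⌋ = 4
river: ρ → (-1,3,3)
river: ρ → (3,3,-1)
ρ-cycle length = 2 (tail of 0 descent steps not counted)

2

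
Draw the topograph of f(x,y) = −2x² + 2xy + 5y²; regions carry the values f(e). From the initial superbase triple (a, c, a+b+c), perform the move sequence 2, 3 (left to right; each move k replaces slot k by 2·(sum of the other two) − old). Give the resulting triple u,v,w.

start (-2,5,5) = (f(1,0),f(0,1),f(1,1))
replace slot 2: 2·((-2)+5) − 5 = 1 → (-2,1,5)
replace slot 3: 2·((-2)+1) − 5 = -7 → (-2,1,-7)

-2,1,-7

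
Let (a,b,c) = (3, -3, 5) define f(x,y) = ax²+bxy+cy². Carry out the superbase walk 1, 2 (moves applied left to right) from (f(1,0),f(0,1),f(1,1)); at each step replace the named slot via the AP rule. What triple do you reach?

start (3,5,5) = (f(1,0),f(0,1),f(1,1))
replace slot 1: 2·(5+5) − 3 = 17 → (17,5,5)
replace slot 2: 2·(17+5) − 5 = 39 → (17,39,5)

17,39,5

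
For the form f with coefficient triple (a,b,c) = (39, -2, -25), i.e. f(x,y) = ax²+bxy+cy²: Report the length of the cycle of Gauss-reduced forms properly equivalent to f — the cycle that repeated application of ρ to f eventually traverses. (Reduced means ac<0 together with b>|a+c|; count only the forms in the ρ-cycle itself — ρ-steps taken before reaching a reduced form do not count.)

D = 3904, ⌊√D⌋ = 62
descent: ρ → (-25,52,12)  [lands on river]
river: ρ → (12,44,-41)
river: ρ → (-41,38,15)
river: ρ → (15,52,-20)
river: ρ → (-20,28,39)
river: ρ → (39,50,-9)
river: ρ → (-9,58,15)
river: ρ → (15,62,-1)
river: ρ → (-1,62,15)
river: ρ → (15,58,-9)
river: ρ → (-9,50,39)
river: ρ → (39,28,-20)
river: ρ → (-20,52,15)
river: ρ → (15,38,-41)
river: ρ → (-41,44,12)
river: ρ → (12,52,-25)
river: ρ → (-25,48,16)
river: ρ → (16,48,-25)
ρ-cycle length = 18 (tail of 1 descent step not counted)

18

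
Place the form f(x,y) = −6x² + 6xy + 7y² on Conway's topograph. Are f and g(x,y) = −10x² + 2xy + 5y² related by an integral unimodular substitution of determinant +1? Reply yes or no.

D₁ = 204, D₂ = 204
river cycle of f (length 6): (7, 8, -5), (-5, 12, 3), (3, 12, -5), (-5, 8, 7), (7, 6, -6), (-6, 6, 7)
river cycle of g (length 6): (5, 8, -7), (-7, 6, 6), (6, 6, -7), (-7, 8, 5), (5, 12, -3), (-3, 12, 5)
cycles differ ⇒ inequivalent

no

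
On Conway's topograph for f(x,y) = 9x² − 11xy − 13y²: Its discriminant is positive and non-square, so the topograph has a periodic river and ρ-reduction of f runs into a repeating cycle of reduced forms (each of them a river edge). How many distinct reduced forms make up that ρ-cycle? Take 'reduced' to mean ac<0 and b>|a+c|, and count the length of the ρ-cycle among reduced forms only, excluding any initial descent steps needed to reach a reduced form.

D = 589, ⌊√D⌋ = 24
descent: ρ → (-13,11,9)  [lands on river]
river: ρ → (9,7,-15)
river: ρ → (-15,23,1)
river: ρ → (1,23,-15)
river: ρ → (-15,7,9)
river: ρ → (9,11,-13)
river: ρ → (-13,15,7)
river: ρ → (7,13,-15)
river: ρ → (-15,17,5)
river: ρ → (5,23,-3)
river: ρ → (-3,19,19)
river: ρ → (19,19,-3)
river: ρ → (-3,23,5)
river: ρ → (5,17,-15)
river: ρ → (-15,13,7)
river: ρ → (7,15,-13)
ρ-cycle length = 16 (tail of 1 descent step not counted)

16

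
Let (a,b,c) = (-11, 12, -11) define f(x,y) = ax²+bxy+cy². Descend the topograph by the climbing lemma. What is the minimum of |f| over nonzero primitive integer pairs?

translate: b→10 (≡-12 mod 22), so (11,-12,11)→(11,10,10)
flip: (11,10,10)→(10,-10,11)
translate: b→10 (≡-10 mod 20), so (10,-10,11)→(10,10,11)
reduced (well bottom): (10,10,11) with a≤c, −a<b≤a
well minimum |f| = |-10| = 10 (negative-definite)

10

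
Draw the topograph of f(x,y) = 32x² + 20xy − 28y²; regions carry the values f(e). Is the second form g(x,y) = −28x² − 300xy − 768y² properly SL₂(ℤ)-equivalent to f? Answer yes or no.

D₁ = 3984, D₂ = 3984
river cycle of f (length 16): (-28, 36, 24), (24, 60, -4), (-4, 60, 24), (24, 36, -28), (-28, 20, 32), (32, 44, -16), (-16, 52, 20), (20, 28, -40), (-40, 52, 8), (8, 60, -12), … (6 more)
river cycle of g (length 16): (-28, 36, 24), (24, 60, -4), (-4, 60, 24), (24, 36, -28), (-28, 20, 32), (32, 44, -16), (-16, 52, 20), (20, 28, -40), (-40, 52, 8), (8, 60, -12), … (6 more)
cycles coincide ⇒ equivalent

yes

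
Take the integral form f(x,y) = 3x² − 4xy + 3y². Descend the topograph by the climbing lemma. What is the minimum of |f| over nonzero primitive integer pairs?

translate: b→2 (≡-4 mod 6), so (3,-4,3)→(3,2,2)
flip: (3,2,2)→(2,-2,3)
translate: b→2 (≡-2 mod 4), so (2,-2,3)→(2,2,3)
reduced (well bottom): (2,2,3) with a≤c, −a<b≤a
well minimum = a = 2

2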